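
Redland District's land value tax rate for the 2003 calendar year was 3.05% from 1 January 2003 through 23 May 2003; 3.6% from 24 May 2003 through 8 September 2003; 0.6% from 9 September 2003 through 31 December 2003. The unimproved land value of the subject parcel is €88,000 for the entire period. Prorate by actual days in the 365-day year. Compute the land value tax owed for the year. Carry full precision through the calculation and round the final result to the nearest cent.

€2,153.83

1 January – 23 May 2003: 143 days at 3.05% → €88,000 × 3.05% × 143/365 = €1,051.5397
24 May – 8 September 2003: 108 days at 3.6% → €88,000 × 3.6% × 108/365 = €937.3808
9 September – 31 December 2003: 114 days at 0.6% → €88,000 × 0.6% × 114/365 = €164.9096
Total = €2,153.8301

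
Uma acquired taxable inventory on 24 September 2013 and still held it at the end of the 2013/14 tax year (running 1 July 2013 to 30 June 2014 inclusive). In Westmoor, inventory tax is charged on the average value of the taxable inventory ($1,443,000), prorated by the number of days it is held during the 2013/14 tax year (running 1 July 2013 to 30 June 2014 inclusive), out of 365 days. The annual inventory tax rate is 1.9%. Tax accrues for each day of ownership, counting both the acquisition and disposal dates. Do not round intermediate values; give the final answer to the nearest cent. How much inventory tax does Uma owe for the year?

Days held (24 September 2013 – 30 June 2014): 280 out of 365
Tax = $1,443,000 × 1.9% × 280/365 = $21,032.2192

$21,032.22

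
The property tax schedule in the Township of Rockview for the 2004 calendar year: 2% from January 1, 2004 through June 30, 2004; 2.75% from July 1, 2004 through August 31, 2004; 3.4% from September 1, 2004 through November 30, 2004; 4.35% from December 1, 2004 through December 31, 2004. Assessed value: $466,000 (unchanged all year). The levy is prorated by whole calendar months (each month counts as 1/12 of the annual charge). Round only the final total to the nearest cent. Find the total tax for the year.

$12,446.08

January 1 – June 30, 2004: 6 months at 2% → $466,000 × 2% × 6/12 = $4,660.0000
July 1 – August 31, 2004: 2 months at 2.75% → $466,000 × 2.75% × 2/12 = $2,135.8333
September 1 – November 30, 2004: 3 months at 3.4% → $466,000 × 3.4% × 3/12 = $3,961.0000
December 1 – December 31, 2004: 1 month at 4.35% → $466,000 × 4.35% × 1/12 = $1,689.2500
Total = $12,446.0833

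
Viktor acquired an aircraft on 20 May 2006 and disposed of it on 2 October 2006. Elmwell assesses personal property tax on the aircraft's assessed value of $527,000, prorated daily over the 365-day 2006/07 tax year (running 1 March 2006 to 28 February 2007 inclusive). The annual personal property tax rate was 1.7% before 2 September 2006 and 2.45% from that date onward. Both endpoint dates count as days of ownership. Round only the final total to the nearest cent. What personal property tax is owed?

20 May – 1 September 2006: 105 days at 1.7% → $527,000 × 1.7% × 105/365 = $2,577.2466
2 September – 2 October 2006: 31 days at 2.45% → $527,000 × 2.45% × 31/365 = $1,096.5932
Total = $3,673.8397

$3,673.84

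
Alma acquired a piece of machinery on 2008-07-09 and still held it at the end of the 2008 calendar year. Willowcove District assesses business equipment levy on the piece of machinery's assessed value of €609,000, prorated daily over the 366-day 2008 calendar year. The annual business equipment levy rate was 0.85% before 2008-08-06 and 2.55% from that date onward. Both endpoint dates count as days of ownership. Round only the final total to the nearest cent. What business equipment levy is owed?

€6,675.70

2008-07-09 to 2008-08-05: 28 days at 0.85% → €609,000 × 0.85% × 28/366 = €396.0164
2008-08-06 to 2008-12-31: 148 days at 2.55% → €609,000 × 2.55% × 148/366 = €6,279.6885
Total = €6,675.7049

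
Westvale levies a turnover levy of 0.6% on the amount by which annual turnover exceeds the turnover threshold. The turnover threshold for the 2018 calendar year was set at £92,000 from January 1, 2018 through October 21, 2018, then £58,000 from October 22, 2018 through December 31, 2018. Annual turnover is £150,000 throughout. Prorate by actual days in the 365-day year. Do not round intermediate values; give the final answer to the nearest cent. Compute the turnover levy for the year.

January 1 – October 21, 2018: 294 days, exemption £92,000 → (£150,000 − £92,000) × 0.6% × 294/365 = £280.3068
October 22 – December 31, 2018: 71 days, exemption £58,000 → (£150,000 − £58,000) × 0.6% × 71/365 = £107.3753
Total = £387.6822

£387.68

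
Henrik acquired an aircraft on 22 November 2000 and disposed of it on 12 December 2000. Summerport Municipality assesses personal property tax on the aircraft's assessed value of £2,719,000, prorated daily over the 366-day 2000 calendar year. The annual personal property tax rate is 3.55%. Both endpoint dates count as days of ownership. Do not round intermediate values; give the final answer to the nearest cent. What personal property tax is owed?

£5,538.29

Days held (22 November – 12 December 2000): 21 out of 366
Tax = £2,719,000 × 3.55% × 21/366 = £5,538.2910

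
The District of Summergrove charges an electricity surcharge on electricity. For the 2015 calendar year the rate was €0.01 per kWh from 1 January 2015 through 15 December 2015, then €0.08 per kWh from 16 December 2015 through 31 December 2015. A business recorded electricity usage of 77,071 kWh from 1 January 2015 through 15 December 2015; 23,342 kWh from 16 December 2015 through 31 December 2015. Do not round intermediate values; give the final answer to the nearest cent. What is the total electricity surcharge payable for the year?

€2638.07

1 January – 15 December 2015: 77,071 kWh at €0.01/kWh → €770.71
16 December – 31 December 2015: 23,342 kWh at €0.08/kWh → €1867.36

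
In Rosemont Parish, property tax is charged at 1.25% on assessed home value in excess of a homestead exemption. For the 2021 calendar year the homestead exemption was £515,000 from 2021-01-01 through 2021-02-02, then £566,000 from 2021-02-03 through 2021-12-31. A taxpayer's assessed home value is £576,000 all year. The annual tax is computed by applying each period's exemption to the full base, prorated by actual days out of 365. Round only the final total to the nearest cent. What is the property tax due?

2021-01-01 to 2021-02-02: 33 days, exemption £515,000 → (£576,000 − £515,000) × 1.25% × 33/365 = £68.9384
2021-02-03 to 2021-12-31: 332 days, exemption £566,000 → (£576,000 − £566,000) × 1.25% × 332/365 = £113.6986
Total = £182.6370

£182.64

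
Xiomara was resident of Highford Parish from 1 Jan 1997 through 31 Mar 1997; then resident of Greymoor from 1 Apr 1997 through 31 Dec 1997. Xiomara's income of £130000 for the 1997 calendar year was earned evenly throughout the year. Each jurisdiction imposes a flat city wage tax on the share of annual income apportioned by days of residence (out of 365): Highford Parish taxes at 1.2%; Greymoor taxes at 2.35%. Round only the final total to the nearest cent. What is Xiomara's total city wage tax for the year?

£2686.37

Highford Parish, 1 Jan – 31 Mar 1997: 90 days → £130000 × 1.2% × 90/365 = £384.6575
Greymoor, 1 Apr – 31 Dec 1997: 275 days → £130000 × 2.35% × 275/365 = £2301.7123
Total = £2686.3699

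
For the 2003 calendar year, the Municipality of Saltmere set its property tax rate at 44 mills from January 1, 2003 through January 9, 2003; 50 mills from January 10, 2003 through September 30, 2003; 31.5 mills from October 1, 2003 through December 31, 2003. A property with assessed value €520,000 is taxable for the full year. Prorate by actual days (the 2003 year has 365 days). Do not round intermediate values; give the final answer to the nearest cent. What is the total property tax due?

€23,498.30

January 1 – January 9, 2003: 9 days at 44 mills → €520,000 × 4.4% × 9/365 = €564.1644
January 10 – September 30, 2003: 264 days at 50 mills → €520,000 × 5% × 264/365 = €18,805.4795
October 1 – December 31, 2003: 92 days at 31.5 mills → €520,000 × 3.15% × 92/365 = €4,128.6575
Total = €23,498.3014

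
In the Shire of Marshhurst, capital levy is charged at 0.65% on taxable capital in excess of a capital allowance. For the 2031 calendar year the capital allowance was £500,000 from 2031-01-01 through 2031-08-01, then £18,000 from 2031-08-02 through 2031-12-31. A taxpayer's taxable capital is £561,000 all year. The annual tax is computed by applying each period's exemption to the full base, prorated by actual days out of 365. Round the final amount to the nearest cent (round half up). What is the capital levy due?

2031-01-01 to 2031-08-01: 213 days, exemption £500,000 → (£561,000 − £500,000) × 0.65% × 213/365 = £231.3822
2031-08-02 to 2031-12-31: 152 days, exemption £18,000 → (£561,000 − £18,000) × 0.65% × 152/365 = £1,469.8192
Total = £1,701.2014

£1,701.20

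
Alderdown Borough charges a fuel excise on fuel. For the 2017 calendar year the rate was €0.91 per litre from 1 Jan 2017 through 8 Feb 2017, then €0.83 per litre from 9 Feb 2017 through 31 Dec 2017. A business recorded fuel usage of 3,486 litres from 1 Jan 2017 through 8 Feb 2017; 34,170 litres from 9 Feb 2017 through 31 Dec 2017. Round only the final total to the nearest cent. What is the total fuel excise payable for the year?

1 Jan – 8 Feb 2017: 3,486 litres at €0.91/litre → €3172.26
9 Feb – 31 Dec 2017: 34,170 litres at €0.83/litre → €28361.10

€31533.36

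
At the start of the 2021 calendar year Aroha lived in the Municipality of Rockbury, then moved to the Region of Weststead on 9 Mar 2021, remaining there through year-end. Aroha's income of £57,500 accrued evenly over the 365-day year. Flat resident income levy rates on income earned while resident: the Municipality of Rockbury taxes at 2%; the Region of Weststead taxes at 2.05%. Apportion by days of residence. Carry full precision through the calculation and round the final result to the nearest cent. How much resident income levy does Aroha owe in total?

The Municipality of Rockbury, 1 Jan – 8 Mar 2021: 67 days → £57,500 × 2% × 67/365 = £211.0959
The Region of Weststead, 9 Mar – 31 Dec 2021: 298 days → £57,500 × 2.05% × 298/365 = £962.3767
Total = £1,173.4726

£1,173.47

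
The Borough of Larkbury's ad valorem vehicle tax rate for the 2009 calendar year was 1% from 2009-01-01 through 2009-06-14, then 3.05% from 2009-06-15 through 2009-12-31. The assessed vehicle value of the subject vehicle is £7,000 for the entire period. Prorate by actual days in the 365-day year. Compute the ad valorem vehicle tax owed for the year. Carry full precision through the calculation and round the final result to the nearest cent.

2009-01-01 to 2009-06-14: 165 days at 1% → £7,000 × 1% × 165/365 = £31.6438
2009-06-15 to 2009-12-31: 200 days at 3.05% → £7,000 × 3.05% × 200/365 = £116.9863
Total = £148.6301

£148.63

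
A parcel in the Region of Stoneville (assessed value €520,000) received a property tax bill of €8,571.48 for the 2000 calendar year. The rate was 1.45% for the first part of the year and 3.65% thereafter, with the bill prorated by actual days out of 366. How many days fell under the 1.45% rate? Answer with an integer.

Let d = days at the first rate; then 366 − d days at the second rate.
€520,000 × [1.45%·d + 3.65%·(366−d)] / 366 = €8,571.48
Solving gives d = 333, so the new rate took effect on November 29, 2000.

333 days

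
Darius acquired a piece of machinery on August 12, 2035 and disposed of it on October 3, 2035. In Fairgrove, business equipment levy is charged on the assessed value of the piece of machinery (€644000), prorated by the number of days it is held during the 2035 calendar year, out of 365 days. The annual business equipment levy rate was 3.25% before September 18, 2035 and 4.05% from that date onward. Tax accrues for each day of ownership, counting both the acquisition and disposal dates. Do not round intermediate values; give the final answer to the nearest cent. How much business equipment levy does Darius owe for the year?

August 12 – September 17, 2035: 37 days at 3.25% → €644000 × 3.25% × 37/365 = €2121.6712
September 18 – October 3, 2035: 16 days at 4.05% → €644000 × 4.05% × 16/365 = €1143.3205
Total = €3264.9918

€3264.99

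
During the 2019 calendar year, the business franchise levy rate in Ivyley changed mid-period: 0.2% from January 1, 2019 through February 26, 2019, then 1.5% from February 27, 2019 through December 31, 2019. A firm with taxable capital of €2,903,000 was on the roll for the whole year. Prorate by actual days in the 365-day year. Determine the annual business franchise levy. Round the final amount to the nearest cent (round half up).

January 1 – February 26, 2019: 57 days at 0.2% → €2,903,000 × 0.2% × 57/365 = €906.6904
February 27 – December 31, 2019: 308 days at 1.5% → €2,903,000 × 1.5% × 308/365 = €36,744.8219
Total = €37,651.5123

€37,651.51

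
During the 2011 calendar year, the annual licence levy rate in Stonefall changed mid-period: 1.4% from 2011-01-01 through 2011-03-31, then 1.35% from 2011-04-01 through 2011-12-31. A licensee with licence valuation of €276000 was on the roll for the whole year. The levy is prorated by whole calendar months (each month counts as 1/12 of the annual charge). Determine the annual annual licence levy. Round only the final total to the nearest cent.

2011-01-01 to 2011-03-31: 3 months at 1.4% → €276000 × 1.4% × 3/12 = €966.0000
2011-04-01 to 2011-12-31: 9 months at 1.35% → €276000 × 1.35% × 9/12 = €2794.5000
Total = €3760.5000

€3760.50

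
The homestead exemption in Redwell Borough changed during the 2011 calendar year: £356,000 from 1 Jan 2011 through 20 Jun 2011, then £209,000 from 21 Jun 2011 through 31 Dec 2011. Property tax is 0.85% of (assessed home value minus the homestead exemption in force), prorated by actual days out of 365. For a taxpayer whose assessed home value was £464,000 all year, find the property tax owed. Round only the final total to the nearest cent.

£1,582.12

1 Jan – 20 Jun 2011: 171 days, exemption £356,000 → (£464,000 − £356,000) × 0.85% × 171/365 = £430.0767
21 Jun – 31 Dec 2011: 194 days, exemption £209,000 → (£464,000 − £209,000) × 0.85% × 194/365 = £1,152.0411
Total = £1,582.1178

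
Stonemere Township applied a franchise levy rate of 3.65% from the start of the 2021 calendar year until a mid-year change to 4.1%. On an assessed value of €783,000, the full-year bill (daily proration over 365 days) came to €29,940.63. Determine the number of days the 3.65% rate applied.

224 days

Let d = days at the first rate; then 365 − d days at the second rate.
€783,000 × [3.65%·d + 4.1%·(365−d)] / 365 = €29,940.63
Solving gives d = 224, so the new rate took effect on 13 August 2021.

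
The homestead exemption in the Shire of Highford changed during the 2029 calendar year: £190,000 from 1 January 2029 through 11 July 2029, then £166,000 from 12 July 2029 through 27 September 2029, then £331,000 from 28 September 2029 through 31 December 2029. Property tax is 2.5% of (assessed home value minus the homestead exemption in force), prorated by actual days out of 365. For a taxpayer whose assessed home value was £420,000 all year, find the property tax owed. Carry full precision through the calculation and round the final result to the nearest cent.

1 January – 11 July 2029: 192 days, exemption £190,000 → (£420,000 − £190,000) × 2.5% × 192/365 = £3,024.6575
12 July – 27 September 2029: 78 days, exemption £166,000 → (£420,000 − £166,000) × 2.5% × 78/365 = £1,356.9863
28 September – 31 December 2029: 95 days, exemption £331,000 → (£420,000 − £331,000) × 2.5% × 95/365 = £579.1096
Total = £4,960.7534

£4,960.75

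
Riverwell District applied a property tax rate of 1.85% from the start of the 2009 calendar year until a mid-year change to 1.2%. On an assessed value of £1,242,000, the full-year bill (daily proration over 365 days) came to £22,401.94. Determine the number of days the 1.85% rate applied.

Let d = days at the first rate; then 365 − d days at the second rate.
£1,242,000 × [1.85%·d + 1.2%·(365−d)] / 365 = £22,401.94
Solving gives d = 339, so the new rate took effect on 6 Dec 2009.

339 days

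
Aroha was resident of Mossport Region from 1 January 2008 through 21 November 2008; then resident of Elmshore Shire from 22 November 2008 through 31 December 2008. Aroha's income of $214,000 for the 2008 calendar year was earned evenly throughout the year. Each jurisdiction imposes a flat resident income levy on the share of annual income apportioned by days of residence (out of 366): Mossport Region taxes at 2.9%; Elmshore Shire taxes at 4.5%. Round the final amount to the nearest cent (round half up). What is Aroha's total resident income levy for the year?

Mossport Region, 1 January – 21 November 2008: 326 days → $214,000 × 2.9% × 326/366 = $5,527.7486
Elmshore Shire, 22 November – 31 December 2008: 40 days → $214,000 × 4.5% × 40/366 = $1,052.4590
Total = $6,580.2077

$6,580.21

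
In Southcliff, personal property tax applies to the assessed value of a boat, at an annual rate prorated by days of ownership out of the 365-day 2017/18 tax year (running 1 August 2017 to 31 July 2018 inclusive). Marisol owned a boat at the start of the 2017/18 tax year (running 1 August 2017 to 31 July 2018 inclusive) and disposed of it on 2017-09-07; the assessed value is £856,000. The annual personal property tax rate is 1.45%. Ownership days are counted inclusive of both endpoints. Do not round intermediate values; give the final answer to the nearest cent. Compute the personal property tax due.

Days held (2017-08-01 to 2017-09-07): 38 out of 365
Tax = £856,000 × 1.45% × 38/365 = £1,292.2082

£1,292.21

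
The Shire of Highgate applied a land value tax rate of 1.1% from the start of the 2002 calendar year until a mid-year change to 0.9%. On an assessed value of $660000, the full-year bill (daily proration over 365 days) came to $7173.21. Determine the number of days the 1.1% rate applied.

Let d = days at the first rate; then 365 − d days at the second rate.
$660000 × [1.1%·d + 0.9%·(365−d)] / 365 = $7173.21
Solving gives d = 341, so the new rate took effect on 8 December 2002.

341 days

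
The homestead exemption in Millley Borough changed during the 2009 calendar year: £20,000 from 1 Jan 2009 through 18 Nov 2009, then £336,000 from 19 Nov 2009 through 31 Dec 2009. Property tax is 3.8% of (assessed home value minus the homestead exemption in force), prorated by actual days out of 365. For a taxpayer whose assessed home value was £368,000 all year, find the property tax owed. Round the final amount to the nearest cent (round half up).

1 Jan – 18 Nov 2009: 322 days, exemption £20,000 → (£368,000 − £20,000) × 3.8% × 322/365 = £11,666.1041
19 Nov – 31 Dec 2009: 43 days, exemption £336,000 → (£368,000 − £336,000) × 3.8% × 43/365 = £143.2548
Total = £11,809.3589

£11,809.36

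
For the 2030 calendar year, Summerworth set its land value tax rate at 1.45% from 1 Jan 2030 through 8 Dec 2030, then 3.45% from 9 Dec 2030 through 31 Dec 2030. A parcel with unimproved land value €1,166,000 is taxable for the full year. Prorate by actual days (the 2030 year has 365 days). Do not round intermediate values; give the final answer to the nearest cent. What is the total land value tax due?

1 Jan – 8 Dec 2030: 342 days at 1.45% → €1,166,000 × 1.45% × 342/365 = €15,841.6274
9 Dec – 31 Dec 2030: 23 days at 3.45% → €1,166,000 × 3.45% × 23/365 = €2,534.8521
Total = €18,376.4795

€18,376.48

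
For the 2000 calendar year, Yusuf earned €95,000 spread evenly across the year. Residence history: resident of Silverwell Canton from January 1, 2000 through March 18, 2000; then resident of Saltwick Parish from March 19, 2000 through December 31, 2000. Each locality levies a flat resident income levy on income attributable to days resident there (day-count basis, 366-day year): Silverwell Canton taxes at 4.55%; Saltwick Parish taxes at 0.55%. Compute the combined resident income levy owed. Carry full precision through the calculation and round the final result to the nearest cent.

€1,332.34

Silverwell Canton, January 1 – March 18, 2000: 78 days → €95,000 × 4.55% × 78/366 = €921.1885
Saltwick Parish, March 19 – December 31, 2000: 288 days → €95,000 × 0.55% × 288/366 = €411.1475
Total = €1,332.3361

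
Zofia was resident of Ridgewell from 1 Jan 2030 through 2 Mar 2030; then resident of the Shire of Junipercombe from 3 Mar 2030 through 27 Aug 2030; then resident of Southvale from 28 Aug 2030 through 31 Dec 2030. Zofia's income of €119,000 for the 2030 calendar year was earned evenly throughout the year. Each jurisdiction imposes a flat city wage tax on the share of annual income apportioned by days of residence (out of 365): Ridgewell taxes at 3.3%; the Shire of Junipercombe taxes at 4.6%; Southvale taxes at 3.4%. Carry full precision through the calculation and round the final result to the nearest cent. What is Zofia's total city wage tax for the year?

Ridgewell, 1 Jan – 2 Mar 2030: 61 days → €119,000 × 3.3% × 61/365 = €656.2932
The Shire of Junipercombe, 3 Mar – 27 Aug 2030: 178 days → €119,000 × 4.6% × 178/365 = €2,669.5123
Southvale, 28 Aug – 31 Dec 2030: 126 days → €119,000 × 3.4% × 126/365 = €1,396.7014
Total = €4,722.5068

€4,722.51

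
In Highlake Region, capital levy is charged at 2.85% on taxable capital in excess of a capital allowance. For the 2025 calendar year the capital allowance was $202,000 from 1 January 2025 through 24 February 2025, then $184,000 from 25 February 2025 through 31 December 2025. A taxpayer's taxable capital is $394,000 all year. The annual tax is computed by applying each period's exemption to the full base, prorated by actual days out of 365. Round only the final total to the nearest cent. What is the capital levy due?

1 January – 24 February 2025: 55 days, exemption $202,000 → ($394,000 − $202,000) × 2.85% × 55/365 = $824.5479
25 February – 31 December 2025: 310 days, exemption $184,000 → ($394,000 − $184,000) × 2.85% × 310/365 = $5,083.1507
Total = $5,907.6986

$5,907.70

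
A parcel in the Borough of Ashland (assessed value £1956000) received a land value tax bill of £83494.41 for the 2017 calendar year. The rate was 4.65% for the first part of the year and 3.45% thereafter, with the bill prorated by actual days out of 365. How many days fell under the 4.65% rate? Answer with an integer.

Let d = days at the first rate; then 365 − d days at the second rate.
£1956000 × [4.65%·d + 3.45%·(365−d)] / 365 = £83494.41
Solving gives d = 249, so the new rate took effect on 7 September 2017.

249 days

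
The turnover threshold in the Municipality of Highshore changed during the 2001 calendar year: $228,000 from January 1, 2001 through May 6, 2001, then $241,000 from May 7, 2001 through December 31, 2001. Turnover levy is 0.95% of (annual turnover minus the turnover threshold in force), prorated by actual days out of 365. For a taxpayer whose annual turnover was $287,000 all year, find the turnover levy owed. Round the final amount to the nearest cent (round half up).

$479.63

January 1 – May 6, 2001: 126 days, exemption $228,000 → ($287,000 − $228,000) × 0.95% × 126/365 = $193.4877
May 7 – December 31, 2001: 239 days, exemption $241,000 → ($287,000 − $241,000) × 0.95% × 239/365 = $286.1452
Total = $479.6329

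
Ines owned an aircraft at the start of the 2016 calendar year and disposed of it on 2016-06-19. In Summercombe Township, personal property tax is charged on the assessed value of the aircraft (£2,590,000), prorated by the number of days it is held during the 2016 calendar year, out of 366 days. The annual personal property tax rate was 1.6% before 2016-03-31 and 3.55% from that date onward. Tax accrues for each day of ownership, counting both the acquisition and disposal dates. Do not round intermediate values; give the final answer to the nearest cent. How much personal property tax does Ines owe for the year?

2016-01-01 to 2016-03-30: 90 days at 1.6% → £2,590,000 × 1.6% × 90/366 = £10,190.1639
2016-03-31 to 2016-06-19: 81 days at 3.55% → £2,590,000 × 3.55% × 81/366 = £20,348.4836
Total = £30,538.6475

£30,538.65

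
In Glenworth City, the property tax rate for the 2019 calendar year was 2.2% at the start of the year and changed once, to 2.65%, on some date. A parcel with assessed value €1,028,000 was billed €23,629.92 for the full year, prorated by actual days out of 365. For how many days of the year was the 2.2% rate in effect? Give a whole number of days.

285 days

Let d = days at the first rate; then 365 − d days at the second rate.
€1,028,000 × [2.2%·d + 2.65%·(365−d)] / 365 = €23,629.92
Solving gives d = 285, so the new rate took effect on October 13, 2019.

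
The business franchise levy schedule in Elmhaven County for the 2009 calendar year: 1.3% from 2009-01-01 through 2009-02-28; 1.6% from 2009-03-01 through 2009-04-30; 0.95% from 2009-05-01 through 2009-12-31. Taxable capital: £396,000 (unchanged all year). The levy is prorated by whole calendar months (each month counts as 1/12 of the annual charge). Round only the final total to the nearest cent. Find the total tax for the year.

2009-01-01 to 2009-02-28: 2 months at 1.3% → £396,000 × 1.3% × 2/12 = £858.0000
2009-03-01 to 2009-04-30: 2 months at 1.6% → £396,000 × 1.6% × 2/12 = £1,056.0000
2009-05-01 to 2009-12-31: 8 months at 0.95% → £396,000 × 0.95% × 8/12 = £2,508.0000
Total = £4,422.0000

£4,422.00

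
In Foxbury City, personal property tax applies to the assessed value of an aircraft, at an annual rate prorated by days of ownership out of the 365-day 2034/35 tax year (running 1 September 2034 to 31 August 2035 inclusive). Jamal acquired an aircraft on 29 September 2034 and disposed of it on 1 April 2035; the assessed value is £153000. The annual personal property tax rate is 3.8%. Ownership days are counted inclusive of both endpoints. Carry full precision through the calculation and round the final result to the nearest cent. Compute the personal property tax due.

£2946.82

Days held (29 September 2034 – 1 April 2035): 185 out of 365
Tax = £153000 × 3.8% × 185/365 = £2946.8219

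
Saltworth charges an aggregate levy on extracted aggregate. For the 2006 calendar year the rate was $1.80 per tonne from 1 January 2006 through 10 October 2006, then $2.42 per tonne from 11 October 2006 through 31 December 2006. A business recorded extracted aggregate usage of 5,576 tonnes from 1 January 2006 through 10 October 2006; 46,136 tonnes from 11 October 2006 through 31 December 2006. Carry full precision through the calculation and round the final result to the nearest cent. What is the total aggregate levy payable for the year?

$121685.92

1 January – 10 October 2006: 5,576 tonnes at $1.80/tonne → $10036.80
11 October – 31 December 2006: 46,136 tonnes at $2.42/tonne → $111649.12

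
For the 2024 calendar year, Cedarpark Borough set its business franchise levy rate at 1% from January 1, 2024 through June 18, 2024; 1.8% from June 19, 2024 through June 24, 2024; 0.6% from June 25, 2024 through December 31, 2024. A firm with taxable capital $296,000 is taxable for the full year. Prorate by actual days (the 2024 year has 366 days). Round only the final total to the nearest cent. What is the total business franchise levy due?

January 1 – June 18, 2024: 170 days at 1% → $296,000 × 1% × 170/366 = $1,374.8634
June 19 – June 24, 2024: 6 days at 1.8% → $296,000 × 1.8% × 6/366 = $87.3443
June 25 – December 31, 2024: 190 days at 0.6% → $296,000 × 0.6% × 190/366 = $921.9672
Total = $2,384.1749

$2,384.17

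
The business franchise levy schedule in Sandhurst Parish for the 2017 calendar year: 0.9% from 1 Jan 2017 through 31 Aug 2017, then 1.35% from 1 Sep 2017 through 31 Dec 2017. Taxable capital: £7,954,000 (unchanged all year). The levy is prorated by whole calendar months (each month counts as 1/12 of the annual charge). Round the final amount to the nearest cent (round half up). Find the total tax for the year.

£83,517.00

1 Jan – 31 Aug 2017: 8 months at 0.9% → £7,954,000 × 0.9% × 8/12 = £47,724.0000
1 Sep – 31 Dec 2017: 4 months at 1.35% → £7,954,000 × 1.35% × 4/12 = £35,793.0000
Total = £83,517.0000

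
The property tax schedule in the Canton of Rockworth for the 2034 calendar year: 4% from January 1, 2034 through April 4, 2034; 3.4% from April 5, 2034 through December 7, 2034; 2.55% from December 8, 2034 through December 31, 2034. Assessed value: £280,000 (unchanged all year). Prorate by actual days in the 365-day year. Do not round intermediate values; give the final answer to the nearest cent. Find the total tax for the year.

£9,796.16

January 1 – April 4, 2034: 94 days at 4% → £280,000 × 4% × 94/365 = £2,884.3836
April 5 – December 7, 2034: 247 days at 3.4% → £280,000 × 3.4% × 247/365 = £6,442.3014
December 8 – December 31, 2034: 24 days at 2.55% → £280,000 × 2.55% × 24/365 = £469.4795
Total = £9,796.1644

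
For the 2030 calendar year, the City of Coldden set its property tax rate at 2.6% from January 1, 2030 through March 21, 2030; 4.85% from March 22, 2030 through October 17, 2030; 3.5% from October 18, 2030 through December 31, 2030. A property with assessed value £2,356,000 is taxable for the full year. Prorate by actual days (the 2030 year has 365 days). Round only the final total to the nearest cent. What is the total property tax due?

£96,111.89

January 1 – March 21, 2030: 80 days at 2.6% → £2,356,000 × 2.6% × 80/365 = £13,425.9726
March 22 – October 17, 2030: 210 days at 4.85% → £2,356,000 × 4.85% × 210/365 = £65,742.0822
October 18 – December 31, 2030: 75 days at 3.5% → £2,356,000 × 3.5% × 75/365 = £16,943.8356
Total = £96,111.8904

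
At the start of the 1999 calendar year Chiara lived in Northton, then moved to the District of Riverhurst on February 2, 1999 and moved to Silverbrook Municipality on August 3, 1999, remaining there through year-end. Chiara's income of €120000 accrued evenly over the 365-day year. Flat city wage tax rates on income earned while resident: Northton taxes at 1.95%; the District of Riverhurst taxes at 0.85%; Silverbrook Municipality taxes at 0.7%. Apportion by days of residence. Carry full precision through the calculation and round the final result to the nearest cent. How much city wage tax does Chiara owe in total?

€1061.26

Northton, January 1 – February 1, 1999: 32 days → €120000 × 1.95% × 32/365 = €205.1507
The District of Riverhurst, February 2 – August 2, 1999: 182 days → €120000 × 0.85% × 182/365 = €508.6027
Silverbrook Municipality, August 3 – December 31, 1999: 151 days → €120000 × 0.7% × 151/365 = €347.5068
Total = €1061.2603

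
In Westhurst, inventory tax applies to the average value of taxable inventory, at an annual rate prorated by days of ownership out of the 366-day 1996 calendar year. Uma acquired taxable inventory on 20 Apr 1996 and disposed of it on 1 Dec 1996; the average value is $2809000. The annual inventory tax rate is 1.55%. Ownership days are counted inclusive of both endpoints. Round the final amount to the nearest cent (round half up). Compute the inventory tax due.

$26885.05

Days held (20 Apr – 1 Dec 1996): 226 out of 366
Tax = $2809000 × 1.55% × 226/366 = $26885.0464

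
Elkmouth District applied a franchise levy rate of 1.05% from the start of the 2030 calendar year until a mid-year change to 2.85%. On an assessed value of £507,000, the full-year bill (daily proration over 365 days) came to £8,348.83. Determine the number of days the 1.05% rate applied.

244 days

Let d = days at the first rate; then 365 − d days at the second rate.
£507,000 × [1.05%·d + 2.85%·(365−d)] / 365 = £8,348.83
Solving gives d = 244, so the new rate took effect on 2 Sep 2030.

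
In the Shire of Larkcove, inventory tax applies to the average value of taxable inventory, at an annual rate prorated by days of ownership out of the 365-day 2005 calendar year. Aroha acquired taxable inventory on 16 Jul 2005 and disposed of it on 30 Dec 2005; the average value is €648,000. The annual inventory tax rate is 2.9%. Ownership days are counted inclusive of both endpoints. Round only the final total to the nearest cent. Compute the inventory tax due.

Days held (16 Jul – 30 Dec 2005): 168 out of 365
Tax = €648,000 × 2.9% × 168/365 = €8,649.4685

€8,649.47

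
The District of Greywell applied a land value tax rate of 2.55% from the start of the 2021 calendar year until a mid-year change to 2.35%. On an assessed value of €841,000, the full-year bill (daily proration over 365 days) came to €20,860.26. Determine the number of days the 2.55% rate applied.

Let d = days at the first rate; then 365 − d days at the second rate.
€841,000 × [2.55%·d + 2.35%·(365−d)] / 365 = €20,860.26
Solving gives d = 238, so the new rate took effect on 27 August 2021.

238 days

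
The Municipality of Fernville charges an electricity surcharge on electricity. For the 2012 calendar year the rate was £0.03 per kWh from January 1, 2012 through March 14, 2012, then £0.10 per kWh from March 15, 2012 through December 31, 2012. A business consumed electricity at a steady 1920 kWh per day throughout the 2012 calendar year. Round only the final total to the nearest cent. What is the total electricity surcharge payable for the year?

January 1 – March 14, 2012: 74 days × 1920 kWh/day = 142,080 kWh at £0.03/kWh → £4,262.40
March 15 – December 31, 2012: 292 days × 1920 kWh/day = 560,640 kWh at £0.10/kWh → £56,064.00

£60,326.40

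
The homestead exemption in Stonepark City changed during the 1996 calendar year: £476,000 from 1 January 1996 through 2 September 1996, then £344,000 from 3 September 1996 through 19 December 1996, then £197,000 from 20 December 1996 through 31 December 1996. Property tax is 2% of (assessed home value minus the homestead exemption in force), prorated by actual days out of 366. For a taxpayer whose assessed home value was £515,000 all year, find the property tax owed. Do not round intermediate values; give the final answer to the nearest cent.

1 January – 2 September 1996: 246 days, exemption £476,000 → (£515,000 − £476,000) × 2% × 246/366 = £524.2623
3 September – 19 December 1996: 108 days, exemption £344,000 → (£515,000 − £344,000) × 2% × 108/366 = £1,009.1803
20 December – 31 December 1996: 12 days, exemption £197,000 → (£515,000 − £197,000) × 2% × 12/366 = £208.5246
Total = £1,741.9672

£1,741.97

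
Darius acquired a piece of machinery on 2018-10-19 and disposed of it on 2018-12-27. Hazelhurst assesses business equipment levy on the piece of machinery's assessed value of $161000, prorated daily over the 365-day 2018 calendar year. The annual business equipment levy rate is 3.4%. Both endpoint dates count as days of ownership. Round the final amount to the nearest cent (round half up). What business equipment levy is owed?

$1049.81

Days held (2018-10-19 to 2018-12-27): 70 out of 365
Tax = $161000 × 3.4% × 70/365 = $1049.8082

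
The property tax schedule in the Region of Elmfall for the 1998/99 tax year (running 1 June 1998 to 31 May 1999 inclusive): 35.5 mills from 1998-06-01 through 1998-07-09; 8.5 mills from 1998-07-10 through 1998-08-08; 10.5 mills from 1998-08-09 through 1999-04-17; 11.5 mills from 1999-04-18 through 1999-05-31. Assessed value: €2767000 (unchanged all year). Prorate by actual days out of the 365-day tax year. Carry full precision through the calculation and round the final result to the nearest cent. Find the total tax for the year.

€36323.51

1998-06-01 to 1998-07-09: 39 days at 35.5 mills → €2767000 × 3.55% × 39/365 = €10495.6479
1998-07-10 to 1998-08-08: 30 days at 8.5 mills → €2767000 × 0.85% × 30/365 = €1933.1096
1998-08-09 to 1999-04-17: 252 days at 10.5 mills → €2767000 × 1.05% × 252/365 = €20058.8548
1999-04-18 to 1999-05-31: 44 days at 11.5 mills → €2767000 × 1.15% × 44/365 = €3835.8959
Total = €36323.5082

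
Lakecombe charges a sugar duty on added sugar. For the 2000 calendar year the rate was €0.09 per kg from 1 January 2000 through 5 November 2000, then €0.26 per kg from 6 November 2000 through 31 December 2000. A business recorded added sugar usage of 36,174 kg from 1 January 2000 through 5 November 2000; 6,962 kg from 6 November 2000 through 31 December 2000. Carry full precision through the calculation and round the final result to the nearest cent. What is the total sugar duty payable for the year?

€5065.78

1 January – 5 November 2000: 36,174 kg at €0.09/kg → €3255.66
6 November – 31 December 2000: 6,962 kg at €0.26/kg → €1810.12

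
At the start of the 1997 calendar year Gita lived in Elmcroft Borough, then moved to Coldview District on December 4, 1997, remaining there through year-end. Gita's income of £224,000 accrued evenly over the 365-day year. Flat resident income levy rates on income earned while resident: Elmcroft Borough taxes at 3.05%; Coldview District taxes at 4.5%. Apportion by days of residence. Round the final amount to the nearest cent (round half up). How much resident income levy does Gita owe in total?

Elmcroft Borough, January 1 – December 3, 1997: 337 days → £224,000 × 3.05% × 337/365 = £6,307.9014
Coldview District, December 4 – December 31, 1997: 28 days → £224,000 × 4.5% × 28/365 = £773.2603
Total = £7,081.1616

£7,081.16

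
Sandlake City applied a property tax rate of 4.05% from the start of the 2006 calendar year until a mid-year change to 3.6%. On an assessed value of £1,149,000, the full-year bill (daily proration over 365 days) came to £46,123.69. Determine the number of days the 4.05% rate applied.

336 days

Let d = days at the first rate; then 365 − d days at the second rate.
£1,149,000 × [4.05%·d + 3.6%·(365−d)] / 365 = £46,123.69
Solving gives d = 336, so the new rate took effect on December 3, 2006.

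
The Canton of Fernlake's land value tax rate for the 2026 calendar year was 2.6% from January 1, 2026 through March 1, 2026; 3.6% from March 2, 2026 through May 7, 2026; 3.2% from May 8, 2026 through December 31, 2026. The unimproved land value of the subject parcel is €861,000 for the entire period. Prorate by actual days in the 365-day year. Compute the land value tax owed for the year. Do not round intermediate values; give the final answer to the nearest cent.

January 1 – March 1, 2026: 60 days at 2.6% → €861,000 × 2.6% × 60/365 = €3,679.8904
March 2 – May 7, 2026: 67 days at 3.6% → €861,000 × 3.6% × 67/365 = €5,689.6767
May 8 – December 31, 2026: 238 days at 3.2% → €861,000 × 3.2% × 238/365 = €17,965.4137
Total = €27,334.9808

€27,334.98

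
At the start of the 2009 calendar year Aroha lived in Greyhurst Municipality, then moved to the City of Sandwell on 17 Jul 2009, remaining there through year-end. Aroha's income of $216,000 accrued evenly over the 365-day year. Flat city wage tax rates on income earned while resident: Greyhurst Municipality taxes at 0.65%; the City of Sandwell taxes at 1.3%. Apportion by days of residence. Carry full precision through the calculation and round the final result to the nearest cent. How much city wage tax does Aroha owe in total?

Greyhurst Municipality, 1 Jan – 16 Jul 2009: 197 days → $216,000 × 0.65% × 197/365 = $757.7753
The City of Sandwell, 17 Jul – 31 Dec 2009: 168 days → $216,000 × 1.3% × 168/365 = $1,292.4493
Total = $2,050.2247

$2,050.22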